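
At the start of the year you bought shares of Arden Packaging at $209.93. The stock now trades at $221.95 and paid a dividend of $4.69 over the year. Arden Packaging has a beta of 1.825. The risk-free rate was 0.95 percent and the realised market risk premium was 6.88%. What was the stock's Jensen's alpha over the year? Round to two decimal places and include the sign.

-5.55%

Realised HPR = (P1 + D1 − P0) / P0 = (221.95 + 4.69 − 209.93) / 209.93 = 16.71 / 209.93 = 7.9598%
CAPM required = R_f + β·MRP = 0.95% + 1.825 × 6.88% = 13.50600%
α = realised − required = 7.9598% − 13.50600% = -5.55%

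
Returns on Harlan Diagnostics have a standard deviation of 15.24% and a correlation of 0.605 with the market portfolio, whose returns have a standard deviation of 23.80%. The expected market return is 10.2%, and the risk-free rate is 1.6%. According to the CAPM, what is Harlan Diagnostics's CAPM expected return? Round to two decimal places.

4.93%

β = ρ × σ_i / σ_m = 0.605 × 15.24% / 23.80% = 0.3874
MRP = 10.2% − 1.6% = 8.60%
E(R) = 1.6% + 0.3874 × 8.6% = 4.93%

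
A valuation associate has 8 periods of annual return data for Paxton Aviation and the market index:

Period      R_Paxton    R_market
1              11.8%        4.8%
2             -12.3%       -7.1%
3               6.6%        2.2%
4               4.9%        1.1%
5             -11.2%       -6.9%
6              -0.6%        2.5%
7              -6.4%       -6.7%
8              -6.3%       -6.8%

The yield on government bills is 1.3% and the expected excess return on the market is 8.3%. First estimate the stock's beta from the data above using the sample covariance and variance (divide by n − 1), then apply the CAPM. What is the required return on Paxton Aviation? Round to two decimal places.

14.35%

Mean R_i = (11.8 − 12.3 + 6.6 + 4.9 − 11.2 − 0.6 − 6.4 − 6.3) / 8 = -1.6875%
Mean R_m = (4.8 − 7.1 + 2.2 + 1.1 − 6.9 + 2.5 − 6.7 − 6.8) / 8 = -2.1125%
Σ(R_i − R̄_i)(R_m − R̄_m) = 296.8613  ⇒  Cov = 296.8613 / 7 = 42.4088
Σ(R_m − R̄_m)² = 188.7888  ⇒  Var(R_m) = 188.7888 / 7 = 26.9698
β = Cov / Var(R_m) = 42.4088 / 26.9698 = 1.5725
E(R) = R_f + β × MRP = 1.3% + 1.5725 × 8.3% = 14.35%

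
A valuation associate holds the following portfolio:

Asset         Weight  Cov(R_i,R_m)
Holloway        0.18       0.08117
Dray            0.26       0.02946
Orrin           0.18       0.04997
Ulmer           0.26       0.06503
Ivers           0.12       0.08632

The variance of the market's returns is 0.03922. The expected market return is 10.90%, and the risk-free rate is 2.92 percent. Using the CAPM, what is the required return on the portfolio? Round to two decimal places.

β_Holloway = 0.08117 / 0.03922 = 2.0696
β_Dray = 0.02946 / 0.03922 = 0.7511
β_Orrin = 0.04997 / 0.03922 = 1.2741
β_Ulmer = 0.06503 / 0.03922 = 1.6581
β_Ivers = 0.08632 / 0.03922 = 2.2009
β_P = Σ w_i β_i = 0.18×2.0696 + 0.26×0.7511 + 0.18×1.2741 + 0.26×1.6581 + 0.12×2.2009 = 1.4924
MRP = 10.90% − 2.92% = 7.98%
E(R_P) = R_f + β_P × MRP = 2.92% + 1.4924 × 7.98% = 14.83%

14.83%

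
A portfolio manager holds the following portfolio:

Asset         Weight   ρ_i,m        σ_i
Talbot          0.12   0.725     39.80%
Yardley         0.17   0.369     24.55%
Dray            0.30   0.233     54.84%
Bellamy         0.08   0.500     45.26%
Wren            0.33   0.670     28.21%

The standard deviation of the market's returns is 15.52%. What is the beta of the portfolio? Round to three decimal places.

1.088

β_Talbot = 0.725 × 39.80% / 15.52% = 1.8592
β_Yardley = 0.369 × 24.55% / 15.52% = 0.5837
β_Dray = 0.233 × 54.84% / 15.52% = 0.8233
β_Bellamy = 0.500 × 45.26% / 15.52% = 1.4581
β_Wren = 0.670 × 28.21% / 15.52% = 1.2178
β_P = Σ w_i β_i = 0.12×1.8592 + 0.17×0.5837 + 0.30×0.8233 + 0.08×1.4581 + 0.33×1.2178 = 1.0878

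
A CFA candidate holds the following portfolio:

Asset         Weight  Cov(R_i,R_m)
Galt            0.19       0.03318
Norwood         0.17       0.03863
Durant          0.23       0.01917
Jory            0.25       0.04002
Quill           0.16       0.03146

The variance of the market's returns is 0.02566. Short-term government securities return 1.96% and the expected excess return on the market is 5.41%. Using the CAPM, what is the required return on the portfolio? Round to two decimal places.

8.77%

β_Galt = 0.03318 / 0.02566 = 1.2931
β_Norwood = 0.03863 / 0.02566 = 1.5055
β_Durant = 0.01917 / 0.02566 = 0.7471
β_Jory = 0.04002 / 0.02566 = 1.5596
β_Quill = 0.03146 / 0.02566 = 1.2260
β_P = Σ w_i β_i = 0.19×1.2931 + 0.17×1.5055 + 0.23×0.7471 + 0.25×1.5596 + 0.16×1.2260 = 1.2595
E(R_P) = R_f + β_P × MRP = 1.96% + 1.2595 × 5.41% = 8.77%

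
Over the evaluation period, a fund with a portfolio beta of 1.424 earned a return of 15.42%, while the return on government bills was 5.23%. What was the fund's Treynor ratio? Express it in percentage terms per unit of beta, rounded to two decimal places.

7.16%

Treynor = (R_P − R_f) / β_P = (15.42% − 5.23%) / 1.4240 = 10.19% / 1.4240 = 7.16%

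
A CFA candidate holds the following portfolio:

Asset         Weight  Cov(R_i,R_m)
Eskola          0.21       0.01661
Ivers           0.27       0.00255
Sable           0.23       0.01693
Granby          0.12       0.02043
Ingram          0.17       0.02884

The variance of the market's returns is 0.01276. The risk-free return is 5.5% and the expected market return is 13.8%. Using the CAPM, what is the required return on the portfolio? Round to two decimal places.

β_Eskola = 0.01661 / 0.01276 = 1.3017
β_Ivers = 0.00255 / 0.01276 = 0.1998
β_Sable = 0.01693 / 0.01276 = 1.3268
β_Granby = 0.02043 / 0.01276 = 1.6011
β_Ingram = 0.02884 / 0.01276 = 2.2602
β_P = Σ w_i β_i = 0.21×1.3017 + 0.27×0.1998 + 0.23×1.3268 + 0.12×1.6011 + 0.17×2.2602 = 1.2088
MRP = 13.8% − 5.5% = 8.30%
E(R_P) = R_f + β_P × MRP = 5.5% + 1.2088 × 8.3% = 15.53%

15.53%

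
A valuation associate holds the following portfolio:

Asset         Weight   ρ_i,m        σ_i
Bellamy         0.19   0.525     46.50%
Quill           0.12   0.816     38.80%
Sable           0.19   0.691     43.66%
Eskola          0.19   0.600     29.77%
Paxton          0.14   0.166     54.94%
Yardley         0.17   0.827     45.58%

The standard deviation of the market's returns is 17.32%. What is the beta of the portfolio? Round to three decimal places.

β_Bellamy = 0.525 × 46.50% / 17.32% = 1.4095
β_Quill = 0.816 × 38.80% / 17.32% = 1.8280
β_Sable = 0.691 × 43.66% / 17.32% = 1.7419
β_Eskola = 0.600 × 29.77% / 17.32% = 1.0313
β_Paxton = 0.166 × 54.94% / 17.32% = 0.5266
β_Yardley = 0.827 × 45.58% / 17.32% = 2.1764
β_P = Σ w_i β_i = 0.19×1.4095 + 0.12×1.8280 + 0.19×1.7419 + 0.19×1.0313 + 0.14×0.5266 + 0.17×2.1764 = 1.4578

1.458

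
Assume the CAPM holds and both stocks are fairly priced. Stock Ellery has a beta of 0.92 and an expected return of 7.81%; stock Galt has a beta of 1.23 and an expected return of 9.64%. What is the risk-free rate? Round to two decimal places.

Both satisfy E(R) = R_f + β·MRP, so the slope of the SML is
MRP = (9.64% − 7.81%) / (1.23 − 0.92) = 1.83% / 0.31 = 5.9032%
R_f = E(R_Ellery) − β_Ellery·MRP = 7.81% − 0.92 × 5.9032% = 2.3791%

2.38%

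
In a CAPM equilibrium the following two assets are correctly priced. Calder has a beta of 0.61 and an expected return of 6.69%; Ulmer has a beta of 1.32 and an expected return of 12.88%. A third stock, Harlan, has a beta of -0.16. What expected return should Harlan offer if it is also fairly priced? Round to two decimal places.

-0.02%

MRP (SML slope) = (12.88% − 6.69%) / (1.32 − 0.61) = 6.19% / 0.71 = 8.7183%
R_f (intercept) = 6.69% − 0.61 × 8.7183% = 1.3718%
E(R_Harlan) = R_f + β × MRP = 1.3718% + -0.16 × 8.7183% = -0.02%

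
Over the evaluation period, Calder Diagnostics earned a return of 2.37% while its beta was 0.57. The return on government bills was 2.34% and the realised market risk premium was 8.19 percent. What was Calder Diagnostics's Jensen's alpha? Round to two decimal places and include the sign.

CAPM benchmark = R_f + β(R_m − R_f) = 2.34% + 0.57 × 8.19% = 7.0083%
α = actual − benchmark = 2.37% − 7.0083% = -4.64%

-4.64%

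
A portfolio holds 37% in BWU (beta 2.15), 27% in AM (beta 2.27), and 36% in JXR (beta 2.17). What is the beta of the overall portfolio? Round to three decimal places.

2.190

β_P = Σ w_i β_i = 0.37×2.15 + 0.27×2.27 + 0.36×2.17 = 2.1896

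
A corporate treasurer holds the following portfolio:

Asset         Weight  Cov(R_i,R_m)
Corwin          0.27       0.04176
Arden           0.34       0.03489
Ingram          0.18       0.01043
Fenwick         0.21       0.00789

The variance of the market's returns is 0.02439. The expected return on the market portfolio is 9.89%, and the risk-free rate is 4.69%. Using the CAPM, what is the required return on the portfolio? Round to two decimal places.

10.38%

β_Corwin = 0.04176 / 0.02439 = 1.7122
β_Arden = 0.03489 / 0.02439 = 1.4305
β_Ingram = 0.01043 / 0.02439 = 0.4276
β_Fenwick = 0.00789 / 0.02439 = 0.3235
β_P = Σ w_i β_i = 0.27×1.7122 + 0.34×1.4305 + 0.18×0.4276 + 0.21×0.3235 = 1.0936
MRP = 9.89% − 4.69% = 5.20%
E(R_P) = R_f + β_P × MRP = 4.69% + 1.0936 × 5.20% = 10.38%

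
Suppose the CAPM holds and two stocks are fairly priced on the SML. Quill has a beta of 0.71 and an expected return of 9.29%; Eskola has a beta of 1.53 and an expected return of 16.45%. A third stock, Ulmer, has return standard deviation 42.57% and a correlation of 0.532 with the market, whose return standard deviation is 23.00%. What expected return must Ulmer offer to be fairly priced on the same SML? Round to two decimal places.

11.69%

MRP = (16.45% − 9.29%) / (1.53 − 0.71) = 8.7317%
R_f = 9.29% − 0.71 × 8.7317% = 3.0905%
β_Ulmer = ρ·σ_i/σ_m = 0.532 × 42.57 / 23.00 = 0.9847
E(R_Ulmer) = R_f + β × MRP = 3.0905% + 0.9847 × 8.7317% = 11.69%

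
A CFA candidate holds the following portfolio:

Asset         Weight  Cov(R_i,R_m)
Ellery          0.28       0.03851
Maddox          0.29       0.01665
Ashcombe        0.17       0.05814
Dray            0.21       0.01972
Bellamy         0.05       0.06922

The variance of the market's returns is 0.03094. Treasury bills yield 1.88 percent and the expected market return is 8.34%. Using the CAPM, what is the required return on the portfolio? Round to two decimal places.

β_Ellery = 0.03851 / 0.03094 = 1.2447
β_Maddox = 0.01665 / 0.03094 = 0.5381
β_Ashcombe = 0.05814 / 0.03094 = 1.8791
β_Dray = 0.01972 / 0.03094 = 0.6374
β_Bellamy = 0.06922 / 0.03094 = 2.2372
β_P = Σ w_i β_i = 0.28×1.2447 + 0.29×0.5381 + 0.17×1.8791 + 0.21×0.6374 + 0.05×2.2372 = 1.0697
MRP = 8.34% − 1.88% = 6.46%
E(R_P) = R_f + β_P × MRP = 1.88% + 1.0697 × 6.46% = 8.79%

8.79%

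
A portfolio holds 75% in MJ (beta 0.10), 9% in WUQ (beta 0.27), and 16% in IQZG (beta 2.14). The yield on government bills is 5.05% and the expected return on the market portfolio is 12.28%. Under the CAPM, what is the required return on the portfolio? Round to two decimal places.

β_P = Σ w_i β_i = 0.75×0.10 + 0.09×0.27 + 0.16×2.14 = 0.4417
MRP = 12.28% − 5.05% = 7.23%
E(R_P) = R_f + β_P × MRP = 5.05% + 0.4417 × 7.23% = 8.24%

8.24%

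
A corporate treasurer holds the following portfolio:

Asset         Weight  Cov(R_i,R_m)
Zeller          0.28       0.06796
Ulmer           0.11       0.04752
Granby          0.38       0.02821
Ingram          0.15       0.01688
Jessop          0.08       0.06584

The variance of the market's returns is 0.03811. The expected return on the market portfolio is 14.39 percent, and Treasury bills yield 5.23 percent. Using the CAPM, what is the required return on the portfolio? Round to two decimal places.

15.51%

β_Zeller = 0.06796 / 0.03811 = 1.7833
β_Ulmer = 0.04752 / 0.03811 = 1.2469
β_Granby = 0.02821 / 0.03811 = 0.7402
β_Ingram = 0.01688 / 0.03811 = 0.4429
β_Jessop = 0.06584 / 0.03811 = 1.7276
β_P = Σ w_i β_i = 0.28×1.7833 + 0.11×1.2469 + 0.38×0.7402 + 0.15×0.4429 + 0.08×1.7276 = 1.1224
MRP = 14.39% − 5.23% = 9.16%
E(R_P) = R_f + β_P × MRP = 5.23% + 1.1224 × 9.16% = 15.51%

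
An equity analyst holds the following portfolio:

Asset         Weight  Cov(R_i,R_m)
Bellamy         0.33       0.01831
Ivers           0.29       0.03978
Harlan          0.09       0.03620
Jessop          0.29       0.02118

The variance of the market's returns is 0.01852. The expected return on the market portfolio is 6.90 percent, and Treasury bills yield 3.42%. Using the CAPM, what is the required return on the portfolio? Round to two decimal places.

β_Bellamy = 0.01831 / 0.01852 = 0.9887
β_Ivers = 0.03978 / 0.01852 = 2.1479
β_Harlan = 0.03620 / 0.01852 = 1.9546
β_Jessop = 0.02118 / 0.01852 = 1.1436
β_P = Σ w_i β_i = 0.33×0.9887 + 0.29×2.1479 + 0.09×1.9546 + 0.29×1.1436 = 1.4567
MRP = 6.90% − 3.42% = 3.48%
E(R_P) = R_f + β_P × MRP = 3.42% + 1.4567 × 3.48% = 8.49%

8.49%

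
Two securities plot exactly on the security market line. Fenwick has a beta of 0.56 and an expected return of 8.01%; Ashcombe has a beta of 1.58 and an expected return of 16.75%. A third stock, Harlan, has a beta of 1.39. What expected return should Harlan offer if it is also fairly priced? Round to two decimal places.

MRP (SML slope) = (16.75% − 8.01%) / (1.58 − 0.56) = 8.74% / 1.02 = 8.5686%
R_f (intercept) = 8.01% − 0.56 × 8.5686% = 3.2116%
E(R_Harlan) = R_f + β × MRP = 3.2116% + 1.39 × 8.5686% = 15.12%

15.12%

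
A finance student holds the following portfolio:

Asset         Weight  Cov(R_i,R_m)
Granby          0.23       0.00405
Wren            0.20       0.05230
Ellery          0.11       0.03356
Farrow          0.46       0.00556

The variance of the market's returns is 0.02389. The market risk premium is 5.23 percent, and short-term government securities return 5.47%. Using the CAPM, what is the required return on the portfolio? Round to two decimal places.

β_Granby = 0.00405 / 0.02389 = 0.1695
β_Wren = 0.05230 / 0.02389 = 2.1892
β_Ellery = 0.03356 / 0.02389 = 1.4048
β_Farrow = 0.00556 / 0.02389 = 0.2327
β_P = Σ w_i β_i = 0.23×0.1695 + 0.20×2.1892 + 0.11×1.4048 + 0.46×0.2327 = 0.7384
E(R_P) = R_f + β_P × MRP = 5.47% + 0.7384 × 5.23% = 9.33%

9.33%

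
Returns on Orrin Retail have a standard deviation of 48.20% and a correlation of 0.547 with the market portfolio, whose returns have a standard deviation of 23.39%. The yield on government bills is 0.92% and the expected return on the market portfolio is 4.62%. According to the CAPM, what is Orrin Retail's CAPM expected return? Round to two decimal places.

β = ρ × σ_i / σ_m = 0.547 × 48.20% / 23.39% = 1.1272
MRP = 4.62% − 0.92% = 3.70%
E(R) = 0.92% + 1.1272 × 3.70% = 5.09%

5.09%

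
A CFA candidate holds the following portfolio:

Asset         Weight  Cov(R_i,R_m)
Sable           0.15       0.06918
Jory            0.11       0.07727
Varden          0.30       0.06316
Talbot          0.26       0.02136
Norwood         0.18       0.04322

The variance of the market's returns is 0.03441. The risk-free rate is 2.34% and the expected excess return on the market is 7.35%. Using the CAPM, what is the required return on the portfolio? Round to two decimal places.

13.27%

β_Sable = 0.06918 / 0.03441 = 2.0105
β_Jory = 0.07727 / 0.03441 = 2.2456
β_Varden = 0.06316 / 0.03441 = 1.8355
β_Talbot = 0.02136 / 0.03441 = 0.6207
β_Norwood = 0.04322 / 0.03441 = 1.2560
β_P = Σ w_i β_i = 0.15×2.0105 + 0.11×2.2456 + 0.30×1.8355 + 0.26×0.6207 + 0.18×1.2560 = 1.4867
E(R_P) = R_f + β_P × MRP = 2.34% + 1.4867 × 7.35% = 13.27%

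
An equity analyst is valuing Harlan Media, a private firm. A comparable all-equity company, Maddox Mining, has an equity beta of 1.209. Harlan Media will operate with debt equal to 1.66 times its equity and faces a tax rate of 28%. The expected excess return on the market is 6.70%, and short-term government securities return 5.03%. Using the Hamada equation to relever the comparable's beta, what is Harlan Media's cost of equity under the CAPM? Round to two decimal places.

22.81%

β_L = β_U × [1 + (1 − t)(D/E)] = 1.209 × [1 + (1 − 0.28) × 1.66]
    = 1.209 × [1 + 0.72 × 1.66] = 1.209 × 2.1952 = 2.6540
E(R) = R_f + β_L × MRP = 5.03% + 2.6540 × 6.70% = 22.81%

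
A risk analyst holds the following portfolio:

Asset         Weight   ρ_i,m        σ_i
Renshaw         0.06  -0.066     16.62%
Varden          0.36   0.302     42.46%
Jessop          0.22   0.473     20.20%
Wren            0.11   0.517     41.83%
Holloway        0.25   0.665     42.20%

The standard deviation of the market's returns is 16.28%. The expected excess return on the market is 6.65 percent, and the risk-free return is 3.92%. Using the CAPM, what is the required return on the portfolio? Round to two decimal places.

10.47%

β_Renshaw = -0.066 × 16.62% / 16.28% = -0.0674
β_Varden = 0.302 × 42.46% / 16.28% = 0.7876
β_Jessop = 0.473 × 20.20% / 16.28% = 0.5869
β_Wren = 0.517 × 41.83% / 16.28% = 1.3284
β_Holloway = 0.665 × 42.20% / 16.28% = 1.7238
β_P = Σ w_i β_i = 0.06×-0.0674 + 0.36×0.7876 + 0.22×0.5869 + 0.11×1.3284 + 0.25×1.7238 = 0.9857
E(R_P) = R_f + β_P × MRP = 3.92% + 0.9857 × 6.65% = 10.47%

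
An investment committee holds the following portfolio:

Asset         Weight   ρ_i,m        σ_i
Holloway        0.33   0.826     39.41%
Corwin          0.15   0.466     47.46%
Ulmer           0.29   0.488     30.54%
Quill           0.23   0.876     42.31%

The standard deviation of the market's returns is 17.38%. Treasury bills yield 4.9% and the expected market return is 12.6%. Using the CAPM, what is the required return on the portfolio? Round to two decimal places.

β_Holloway = 0.826 × 39.41% / 17.38% = 1.8730
β_Corwin = 0.466 × 47.46% / 17.38% = 1.2725
β_Ulmer = 0.488 × 30.54% / 17.38% = 0.8575
β_Quill = 0.876 × 42.31% / 17.38% = 2.1325
β_P = Σ w_i β_i = 0.33×1.8730 + 0.15×1.2725 + 0.29×0.8575 + 0.23×2.1325 = 1.5481
MRP = 12.6% − 4.9% = 7.70%
E(R_P) = R_f + β_P × MRP = 4.9% + 1.5481 × 7.7% = 16.82%

16.82%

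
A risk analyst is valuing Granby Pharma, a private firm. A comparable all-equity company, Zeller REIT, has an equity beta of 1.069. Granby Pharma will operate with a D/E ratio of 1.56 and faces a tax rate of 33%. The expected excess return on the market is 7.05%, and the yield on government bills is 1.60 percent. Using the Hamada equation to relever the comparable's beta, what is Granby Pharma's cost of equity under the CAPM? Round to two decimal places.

17.01%

β_L = β_U × [1 + (1 − t)(D/E)] = 1.069 × [1 + (1 − 0.33) × 1.56]
    = 1.069 × [1 + 0.67 × 1.56] = 1.069 × 2.0452 = 2.1863
E(R) = R_f + β_L × MRP = 1.60% + 2.1863 × 7.05% = 17.01%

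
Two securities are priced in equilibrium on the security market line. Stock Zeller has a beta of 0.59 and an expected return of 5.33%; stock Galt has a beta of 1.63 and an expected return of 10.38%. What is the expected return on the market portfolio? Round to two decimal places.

Both satisfy E(R) = R_f + β·MRP, so the slope of the SML is
MRP = (10.38% − 5.33%) / (1.63 − 0.59) = 5.05% / 1.04 = 4.8558%
R_f = E(R_Zeller) − β_Zeller·MRP = 5.33% − 0.59 × 4.8558% = 2.4651%
E(R_m) = R_f + MRP = 2.4651% + 4.8558% = 7.32%

7.32%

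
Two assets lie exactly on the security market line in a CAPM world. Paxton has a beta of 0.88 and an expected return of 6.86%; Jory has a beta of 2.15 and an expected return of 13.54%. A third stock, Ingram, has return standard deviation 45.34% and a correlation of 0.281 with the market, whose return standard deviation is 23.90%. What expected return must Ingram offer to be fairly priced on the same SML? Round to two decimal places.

MRP = (13.54% − 6.86%) / (2.15 − 0.88) = 5.2598%
R_f = 6.86% − 0.88 × 5.2598% = 2.2314%
β_Ingram = ρ·σ_i/σ_m = 0.281 × 45.34 / 23.90 = 0.5331
E(R_Ingram) = R_f + β × MRP = 2.2314% + 0.5331 × 5.2598% = 5.04%

5.04%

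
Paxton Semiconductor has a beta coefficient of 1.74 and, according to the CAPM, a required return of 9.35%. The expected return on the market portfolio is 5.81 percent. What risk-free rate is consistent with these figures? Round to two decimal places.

E(R) = R_f + β(E(R_m) − R_f) = R_f(1 − β) + β·E(R_m)
9.35% = R_f × (1 − 1.74) + 1.74 × 5.81%
9.35% = R_f × -0.74 + 10.1094%
R_f = (9.35% − 10.1094%) / -0.74 = 1.03%

1.03%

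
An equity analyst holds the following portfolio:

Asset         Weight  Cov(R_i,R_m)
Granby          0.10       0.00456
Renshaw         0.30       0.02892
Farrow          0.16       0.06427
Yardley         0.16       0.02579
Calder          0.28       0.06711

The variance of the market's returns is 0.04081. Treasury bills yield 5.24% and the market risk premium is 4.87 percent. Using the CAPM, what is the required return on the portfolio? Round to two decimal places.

β_Granby = 0.00456 / 0.04081 = 0.1117
β_Renshaw = 0.02892 / 0.04081 = 0.7086
β_Farrow = 0.06427 / 0.04081 = 1.5749
β_Yardley = 0.02579 / 0.04081 = 0.6320
β_Calder = 0.06711 / 0.04081 = 1.6444
β_P = Σ w_i β_i = 0.10×0.1117 + 0.30×0.7086 + 0.16×1.5749 + 0.16×0.6320 + 0.28×1.6444 = 1.0373
E(R_P) = R_f + β_P × MRP = 5.24% + 1.0373 × 4.87% = 10.29%

10.29%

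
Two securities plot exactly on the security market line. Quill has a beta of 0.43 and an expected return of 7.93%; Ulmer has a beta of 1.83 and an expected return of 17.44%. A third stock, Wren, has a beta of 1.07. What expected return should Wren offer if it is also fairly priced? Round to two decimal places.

12.28%

MRP (SML slope) = (17.44% − 7.93%) / (1.83 − 0.43) = 9.51% / 1.40 = 6.7929%
R_f (intercept) = 7.93% − 0.43 × 6.7929% = 5.0091%
E(R_Wren) = R_f + β × MRP = 5.0091% + 1.07 × 6.7929% = 12.28%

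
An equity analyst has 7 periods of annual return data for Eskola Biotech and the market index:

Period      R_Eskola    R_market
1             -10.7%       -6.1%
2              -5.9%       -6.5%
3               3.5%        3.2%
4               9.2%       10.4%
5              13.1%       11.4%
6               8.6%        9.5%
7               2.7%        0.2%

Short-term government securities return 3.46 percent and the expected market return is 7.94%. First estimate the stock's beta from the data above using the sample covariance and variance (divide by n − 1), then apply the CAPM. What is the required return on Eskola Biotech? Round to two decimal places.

8.31%

Mean R_i = (-10.7 − 5.9 + 3.5 + 9.2 + 13.1 + 8.6 + 2.7) / 7 = 2.9286%
Mean R_m = (-6.1 − 6.5 + 3.2 + 10.4 + 11.4 + 9.5 + 0.2) / 7 = 3.1571%
Σ(R_i − R̄_i)(R_m − R̄_m) = 377.3586  ⇒  Cov = 377.3586 / 6 = 62.8931
Σ(R_m − R̄_m)² = 348.3371  ⇒  Var(R_m) = 348.3371 / 6 = 58.0562
β = Cov / Var(R_m) = 62.8931 / 58.0562 = 1.0833
MRP = 7.94% − 3.46% = 4.48%
E(R) = R_f + β × MRP = 3.46% + 1.0833 × 4.48% = 8.31%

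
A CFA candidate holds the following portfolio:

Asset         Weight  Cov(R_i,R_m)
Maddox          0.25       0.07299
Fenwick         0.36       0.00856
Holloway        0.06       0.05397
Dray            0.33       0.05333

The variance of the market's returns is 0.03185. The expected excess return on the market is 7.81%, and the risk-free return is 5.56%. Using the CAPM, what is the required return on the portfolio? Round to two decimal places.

15.90%

β_Maddox = 0.07299 / 0.03185 = 2.2917
β_Fenwick = 0.00856 / 0.03185 = 0.2688
β_Holloway = 0.05397 / 0.03185 = 1.6945
β_Dray = 0.05333 / 0.03185 = 1.6744
β_P = Σ w_i β_i = 0.25×2.2917 + 0.36×0.2688 + 0.06×1.6945 + 0.33×1.6744 = 1.3239
E(R_P) = R_f + β_P × MRP = 5.56% + 1.3239 × 7.81% = 15.90%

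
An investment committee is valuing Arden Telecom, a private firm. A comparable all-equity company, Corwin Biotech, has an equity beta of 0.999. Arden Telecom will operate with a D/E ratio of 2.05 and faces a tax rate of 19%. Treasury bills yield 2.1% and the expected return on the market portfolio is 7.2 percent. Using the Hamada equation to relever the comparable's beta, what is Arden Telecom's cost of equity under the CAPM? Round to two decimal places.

15.65%

β_L = β_U × [1 + (1 − t)(D/E)] = 0.999 × [1 + (1 − 0.19) × 2.05]
    = 0.999 × [1 + 0.81 × 2.05] = 0.999 × 2.6605 = 2.6578
MRP = 7.2% − 2.1% = 5.10%
E(R) = R_f + β_L × MRP = 2.1% + 2.6578 × 5.1% = 15.65%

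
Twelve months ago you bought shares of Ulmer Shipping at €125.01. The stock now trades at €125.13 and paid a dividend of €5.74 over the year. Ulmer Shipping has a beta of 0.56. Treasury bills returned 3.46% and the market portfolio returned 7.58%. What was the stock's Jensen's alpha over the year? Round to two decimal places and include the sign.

Realised HPR = (P1 + D1 − P0) / P0 = (125.13 + 5.74 − 125.01) / 125.01 = 5.86 / 125.01 = 4.6876%
MRP = 7.58% − 3.46% = 4.12%
CAPM required = R_f + β·MRP = 3.46% + 0.56 × 4.12% = 5.7672%
α = realised − required = 4.6876% − 5.7672% = -1.08%

-1.08%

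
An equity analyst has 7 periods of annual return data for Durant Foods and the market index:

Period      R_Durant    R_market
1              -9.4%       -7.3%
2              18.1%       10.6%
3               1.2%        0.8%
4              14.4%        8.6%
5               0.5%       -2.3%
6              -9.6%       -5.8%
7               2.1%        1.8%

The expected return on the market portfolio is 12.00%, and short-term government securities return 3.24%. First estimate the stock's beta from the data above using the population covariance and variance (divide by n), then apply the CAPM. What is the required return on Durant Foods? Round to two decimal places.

Mean R_i = (-9.4 + 18.1 + 1.2 + 14.4 + 0.5 − 9.6 + 2.1) / 7 = 2.4714%
Mean R_m = (-7.3 + 10.6 + 0.8 + 8.6 − 2.3 − 5.8 + 1.8) / 7 = 0.9143%
Σ(R_i − R̄_i)(R_m − R̄_m) = 427.7729  ⇒  Cov = 427.7729 / 7 = 61.1104
Σ(R_m − R̄_m)² = 276.5686  ⇒  Var(R_m) = 276.5686 / 7 = 39.5098
β = Cov / Var(R_m) = 61.1104 / 39.5098 = 1.5467
MRP = 12.00% − 3.24% = 8.76%
E(R) = R_f + β × MRP = 3.24% + 1.5467 × 8.76% = 16.79%

16.79%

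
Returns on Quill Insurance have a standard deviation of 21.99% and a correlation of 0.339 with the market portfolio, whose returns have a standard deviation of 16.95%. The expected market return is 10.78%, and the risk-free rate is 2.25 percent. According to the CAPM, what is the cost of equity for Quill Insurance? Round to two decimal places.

β = ρ × σ_i / σ_m = 0.339 × 21.99% / 16.95% = 0.4398
MRP = 10.78% − 2.25% = 8.53%
E(R) = 2.25% + 0.4398 × 8.53% = 6.00%

6.00%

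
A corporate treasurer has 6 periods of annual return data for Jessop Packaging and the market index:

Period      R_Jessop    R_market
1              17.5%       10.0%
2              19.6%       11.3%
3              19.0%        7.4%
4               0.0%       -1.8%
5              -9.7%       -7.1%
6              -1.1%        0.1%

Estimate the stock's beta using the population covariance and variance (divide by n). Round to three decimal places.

1.687

Mean R_i = (17.5 + 19.6 + 19.0 + 0.0 − 9.7 − 1.1) / 6 = 7.5500%
Mean R_m = (10.0 + 11.3 + 7.4 − 1.8 − 7.1 + 0.1) / 6 = 3.3167%
Σ(R_i − R̄_i)(R_m − R̄_m) = 455.5950  ⇒  Cov = 455.5950 / 6 = 75.9325
Σ(R_m − R̄_m)² = 270.1083  ⇒  Var(R_m) = 270.1083 / 6 = 45.0181
β = Cov / Var(R_m) = 75.9325 / 45.0181 = 1.6867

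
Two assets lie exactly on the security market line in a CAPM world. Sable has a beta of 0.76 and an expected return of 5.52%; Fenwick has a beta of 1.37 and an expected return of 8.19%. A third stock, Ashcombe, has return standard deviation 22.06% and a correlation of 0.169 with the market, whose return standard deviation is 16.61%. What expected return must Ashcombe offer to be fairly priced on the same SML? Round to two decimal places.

MRP = (8.19% − 5.52%) / (1.37 − 0.76) = 4.3770%
R_f = 5.52% − 0.76 × 4.3770% = 2.1935%
β_Ashcombe = ρ·σ_i/σ_m = 0.169 × 22.06 / 16.61 = 0.2245
E(R_Ashcombe) = R_f + β × MRP = 2.1935% + 0.2245 × 4.3770% = 3.18%

3.18%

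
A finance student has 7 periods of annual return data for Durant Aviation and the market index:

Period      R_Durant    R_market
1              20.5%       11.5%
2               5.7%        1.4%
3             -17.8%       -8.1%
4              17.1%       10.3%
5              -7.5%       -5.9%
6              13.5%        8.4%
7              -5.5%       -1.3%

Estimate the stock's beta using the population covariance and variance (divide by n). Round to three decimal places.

Mean R_i = (20.5 + 5.7 − 17.8 + 17.1 − 7.5 + 13.5 − 5.5) / 7 = 3.7143%
Mean R_m = (11.5 + 1.4 − 8.1 + 10.3 − 5.9 + 8.4 − 1.3) / 7 = 2.3286%
Σ(R_i − R̄_i)(R_m − R̄_m) = 668.2971  ⇒  Cov = 668.2971 / 7 = 95.4710
Σ(R_m − R̄_m)² = 375.0143  ⇒  Var(R_m) = 375.0143 / 7 = 53.5735
β = Cov / Var(R_m) = 95.4710 / 53.5735 = 1.7821

1.782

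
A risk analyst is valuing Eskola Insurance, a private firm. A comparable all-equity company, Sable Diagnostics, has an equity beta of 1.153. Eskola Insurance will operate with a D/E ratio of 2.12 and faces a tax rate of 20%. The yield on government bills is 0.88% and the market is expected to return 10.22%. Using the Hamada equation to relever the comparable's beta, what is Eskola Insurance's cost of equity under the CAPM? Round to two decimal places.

29.91%

β_L = β_U × [1 + (1 − t)(D/E)] = 1.153 × [1 + (1 − 0.20) × 2.12]
    = 1.153 × [1 + 0.80 × 2.12] = 1.153 × 2.6960 = 3.1085
MRP = 10.22% − 0.88% = 9.34%
E(R) = R_f + β_L × MRP = 0.88% + 3.1085 × 9.34% = 29.91%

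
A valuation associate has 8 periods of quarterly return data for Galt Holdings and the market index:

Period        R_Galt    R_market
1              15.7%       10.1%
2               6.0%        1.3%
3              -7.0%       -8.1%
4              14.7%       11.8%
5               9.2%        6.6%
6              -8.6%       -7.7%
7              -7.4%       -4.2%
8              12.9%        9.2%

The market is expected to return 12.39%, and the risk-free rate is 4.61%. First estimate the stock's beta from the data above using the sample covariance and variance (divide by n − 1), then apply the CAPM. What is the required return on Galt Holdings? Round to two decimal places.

14.39%

Mean R_i = (15.7 + 6.0 − 7.0 + 14.7 + 9.2 − 8.6 − 7.4 + 12.9) / 8 = 4.4375%
Mean R_m = (10.1 + 1.3 − 8.1 + 11.8 + 6.6 − 7.7 − 4.2 + 9.2) / 8 = 2.3750%
Σ(R_i − R̄_i)(R_m − R̄_m) = 588.9175  ⇒  Cov = 588.9175 / 7 = 84.1311
Σ(R_m − R̄_m)² = 468.5550  ⇒  Var(R_m) = 468.5550 / 7 = 66.9364
β = Cov / Var(R_m) = 84.1311 / 66.9364 = 1.2569
MRP = 12.39% − 4.61% = 7.78%
E(R) = R_f + β × MRP = 4.61% + 1.2569 × 7.78% = 14.39%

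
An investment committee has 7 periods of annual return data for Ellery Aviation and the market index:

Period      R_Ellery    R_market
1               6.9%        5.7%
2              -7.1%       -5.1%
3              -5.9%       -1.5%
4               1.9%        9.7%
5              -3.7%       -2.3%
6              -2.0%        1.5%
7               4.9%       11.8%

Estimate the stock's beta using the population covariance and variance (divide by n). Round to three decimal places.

Mean R_i = (6.9 − 7.1 − 5.9 + 1.9 − 3.7 − 2.0 + 4.9) / 7 = -0.7143%
Mean R_m = (5.7 − 5.1 − 1.5 + 9.7 − 2.3 + 1.5 + 11.8) / 7 = 2.8286%
Σ(R_i − R̄_i)(R_m − R̄_m) = 180.2929  ⇒  Cov = 180.2929 / 7 = 25.7561
Σ(R_m − R̄_m)² = 245.6143  ⇒  Var(R_m) = 245.6143 / 7 = 35.0878
β = Cov / Var(R_m) = 25.7561 / 35.0878 = 0.7340

0.734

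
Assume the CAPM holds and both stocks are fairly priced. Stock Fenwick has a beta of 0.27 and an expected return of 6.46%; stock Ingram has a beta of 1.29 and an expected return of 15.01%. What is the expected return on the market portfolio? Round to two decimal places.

Both satisfy E(R) = R_f + β·MRP, so the slope of the SML is
MRP = (15.01% − 6.46%) / (1.29 − 0.27) = 8.55% / 1.02 = 8.3824%
R_f = E(R_Fenwick) − β_Fenwick·MRP = 6.46% − 0.27 × 8.3824% = 4.1968%
E(R_m) = R_f + MRP = 4.1968% + 8.3824% = 12.58%

12.58%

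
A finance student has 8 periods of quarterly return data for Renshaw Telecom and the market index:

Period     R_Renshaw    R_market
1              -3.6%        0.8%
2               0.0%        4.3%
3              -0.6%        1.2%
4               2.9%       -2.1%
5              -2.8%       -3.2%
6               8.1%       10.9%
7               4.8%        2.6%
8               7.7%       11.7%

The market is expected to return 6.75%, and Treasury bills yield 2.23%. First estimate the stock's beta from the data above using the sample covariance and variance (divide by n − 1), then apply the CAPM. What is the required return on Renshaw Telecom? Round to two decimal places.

Mean R_i = (-3.6 + 0.0 − 0.6 + 2.9 − 2.8 + 8.1 + 4.8 + 7.7) / 8 = 2.0625%
Mean R_m = (0.8 + 4.3 + 1.2 − 2.1 − 3.2 + 10.9 + 2.6 + 11.7) / 8 = 3.2750%
Σ(R_i − R̄_i)(R_m − R̄_m) = 136.0925  ⇒  Cov = 136.0925 / 7 = 19.4418
Σ(R_m − R̄_m)² = 211.8750  ⇒  Var(R_m) = 211.8750 / 7 = 30.2679
β = Cov / Var(R_m) = 19.4418 / 30.2679 = 0.6423
MRP = 6.75% − 2.23% = 4.52%
E(R) = R_f + β × MRP = 2.23% + 0.6423 × 4.52% = 5.13%

5.13%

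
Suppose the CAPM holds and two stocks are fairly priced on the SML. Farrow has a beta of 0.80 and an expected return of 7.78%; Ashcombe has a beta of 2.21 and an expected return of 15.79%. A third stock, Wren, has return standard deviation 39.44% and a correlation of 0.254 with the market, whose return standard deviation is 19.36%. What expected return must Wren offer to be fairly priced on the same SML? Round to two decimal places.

MRP = (15.79% − 7.78%) / (2.21 − 0.80) = 5.6809%
R_f = 7.78% − 0.80 × 5.6809% = 3.2353%
β_Wren = ρ·σ_i/σ_m = 0.254 × 39.44 / 19.36 = 0.5174
E(R_Wren) = R_f + β × MRP = 3.2353% + 0.5174 × 5.6809% = 6.17%

6.17%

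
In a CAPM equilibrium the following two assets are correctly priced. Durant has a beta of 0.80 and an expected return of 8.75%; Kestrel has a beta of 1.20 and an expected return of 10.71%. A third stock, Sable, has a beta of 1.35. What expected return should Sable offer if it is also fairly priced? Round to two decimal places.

11.45%

MRP (SML slope) = (10.71% − 8.75%) / (1.20 − 0.80) = 1.96% / 0.40 = 4.9000%
R_f (intercept) = 8.75% − 0.80 × 4.9000% = 4.8300%
E(R_Sable) = R_f + β × MRP = 4.8300% + 1.35 × 4.9000% = 11.45%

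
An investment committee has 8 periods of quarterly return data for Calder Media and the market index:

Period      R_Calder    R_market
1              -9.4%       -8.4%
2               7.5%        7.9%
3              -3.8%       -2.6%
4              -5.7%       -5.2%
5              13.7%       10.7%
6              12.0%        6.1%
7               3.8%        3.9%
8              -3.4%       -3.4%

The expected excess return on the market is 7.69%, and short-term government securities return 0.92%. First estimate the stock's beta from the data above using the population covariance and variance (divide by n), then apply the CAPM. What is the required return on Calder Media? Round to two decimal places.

Mean R_i = (-9.4 + 7.5 − 3.8 − 5.7 + 13.7 + 12.0 + 3.8 − 3.4) / 8 = 1.8375%
Mean R_m = (-8.4 + 7.9 − 2.6 − 5.2 + 10.7 + 6.1 + 3.9 − 3.4) / 8 = 1.1250%
Σ(R_i − R̄_i)(R_m − R̄_m) = 407.3625  ⇒  Cov = 407.3625 / 8 = 50.9203
Σ(R_m − R̄_m)² = 335.1150  ⇒  Var(R_m) = 335.1150 / 8 = 41.8894
β = Cov / Var(R_m) = 50.9203 / 41.8894 = 1.2156
E(R) = R_f + β × MRP = 0.92% + 1.2156 × 7.69% = 10.27%

10.27%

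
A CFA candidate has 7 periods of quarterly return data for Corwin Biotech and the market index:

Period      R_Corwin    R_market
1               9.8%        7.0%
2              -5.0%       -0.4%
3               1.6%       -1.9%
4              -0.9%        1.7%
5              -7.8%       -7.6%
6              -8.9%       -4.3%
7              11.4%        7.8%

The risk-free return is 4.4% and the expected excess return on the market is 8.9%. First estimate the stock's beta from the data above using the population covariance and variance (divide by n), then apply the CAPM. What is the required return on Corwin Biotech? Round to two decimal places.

16.10%

Mean R_i = (9.8 − 5.0 + 1.6 − 0.9 − 7.8 − 8.9 + 11.4) / 7 = 0.0286%
Mean R_m = (7.0 − 0.4 − 1.9 + 1.7 − 7.6 − 4.3 + 7.8) / 7 = 0.3286%
Σ(R_i − R̄_i)(R_m − R̄_m) = 252.4343  ⇒  Cov = 252.4343 / 7 = 36.0620
Σ(R_m − R̄_m)² = 191.9943  ⇒  Var(R_m) = 191.9943 / 7 = 27.4278
β = Cov / Var(R_m) = 36.0620 / 27.4278 = 1.3148
E(R) = R_f + β × MRP = 4.4% + 1.3148 × 8.9% = 16.10%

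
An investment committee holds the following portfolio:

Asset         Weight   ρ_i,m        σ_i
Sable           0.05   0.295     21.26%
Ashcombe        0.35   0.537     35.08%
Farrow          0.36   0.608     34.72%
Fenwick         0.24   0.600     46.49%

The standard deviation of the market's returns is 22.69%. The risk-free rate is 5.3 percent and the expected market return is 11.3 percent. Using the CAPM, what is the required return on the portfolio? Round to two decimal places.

10.91%

β_Sable = 0.295 × 21.26% / 22.69% = 0.2764
β_Ashcombe = 0.537 × 35.08% / 22.69% = 0.8302
β_Farrow = 0.608 × 34.72% / 22.69% = 0.9304
β_Fenwick = 0.600 × 46.49% / 22.69% = 1.2294
β_P = Σ w_i β_i = 0.05×0.2764 + 0.35×0.8302 + 0.36×0.9304 + 0.24×1.2294 = 0.9344
MRP = 11.3% − 5.3% = 6.00%
E(R_P) = R_f + β_P × MRP = 5.3% + 0.9344 × 6.0% = 10.91%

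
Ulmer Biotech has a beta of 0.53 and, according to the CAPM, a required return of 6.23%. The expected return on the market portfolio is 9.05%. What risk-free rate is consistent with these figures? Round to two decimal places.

3.05%

E(R) = R_f + β(E(R_m) − R_f) = R_f(1 − β) + β·E(R_m)
6.23% = R_f × (1 − 0.53) + 0.53 × 9.05%
6.23% = R_f × 0.47 + 4.7965%
R_f = (6.23% − 4.7965%) / 0.47 = 3.05%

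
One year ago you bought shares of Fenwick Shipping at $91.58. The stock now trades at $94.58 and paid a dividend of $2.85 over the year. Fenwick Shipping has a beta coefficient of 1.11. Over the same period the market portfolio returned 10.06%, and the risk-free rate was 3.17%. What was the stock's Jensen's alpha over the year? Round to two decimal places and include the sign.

Realised HPR = (P1 + D1 − P0) / P0 = (94.58 + 2.85 − 91.58) / 91.58 = 5.85 / 91.58 = 6.3879%
MRP = 10.06% − 3.17% = 6.89%
CAPM required = R_f + β·MRP = 3.17% + 1.11 × 6.89% = 10.8179%
α = realised − required = 6.3879% − 10.8179% = -4.43%

-4.43%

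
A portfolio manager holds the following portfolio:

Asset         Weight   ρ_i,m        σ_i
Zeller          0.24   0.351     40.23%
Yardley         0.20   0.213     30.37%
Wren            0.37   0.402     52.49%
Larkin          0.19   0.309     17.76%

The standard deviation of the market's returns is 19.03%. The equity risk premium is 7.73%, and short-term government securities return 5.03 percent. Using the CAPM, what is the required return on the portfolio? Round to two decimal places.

10.53%

β_Zeller = 0.351 × 40.23% / 19.03% = 0.7420
β_Yardley = 0.213 × 30.37% / 19.03% = 0.3399
β_Wren = 0.402 × 52.49% / 19.03% = 1.1088
β_Larkin = 0.309 × 17.76% / 19.03% = 0.2884
β_P = Σ w_i β_i = 0.24×0.7420 + 0.20×0.3399 + 0.37×1.1088 + 0.19×0.2884 = 0.7111
E(R_P) = R_f + β_P × MRP = 5.03% + 0.7111 × 7.73% = 10.53%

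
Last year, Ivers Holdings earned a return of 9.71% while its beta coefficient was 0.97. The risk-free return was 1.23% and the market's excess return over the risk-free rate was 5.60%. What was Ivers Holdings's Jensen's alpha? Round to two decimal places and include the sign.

CAPM benchmark = R_f + β(R_m − R_f) = 1.23% + 0.97 × 5.60% = 6.6620%
α = actual − benchmark = 9.71% − 6.6620% = +3.05%

+3.05%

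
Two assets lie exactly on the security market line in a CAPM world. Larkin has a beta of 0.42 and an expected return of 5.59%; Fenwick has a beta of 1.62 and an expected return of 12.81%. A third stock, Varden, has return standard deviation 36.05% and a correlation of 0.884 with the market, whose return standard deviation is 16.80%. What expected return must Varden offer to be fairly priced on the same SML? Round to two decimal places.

14.48%

MRP = (12.81% − 5.59%) / (1.62 − 0.42) = 6.0167%
R_f = 5.59% − 0.42 × 6.0167% = 3.0630%
β_Varden = ρ·σ_i/σ_m = 0.884 × 36.05 / 16.80 = 1.8969
E(R_Varden) = R_f + β × MRP = 3.0630% + 1.8969 × 6.0167% = 14.48%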